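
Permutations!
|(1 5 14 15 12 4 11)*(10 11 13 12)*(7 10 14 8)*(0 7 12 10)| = 8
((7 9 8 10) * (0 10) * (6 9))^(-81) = [6, 1, 2, 3, 4, 5, 0, 8, 7, 10, 9] = (0 6)(7 8)(9 10)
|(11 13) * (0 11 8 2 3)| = 6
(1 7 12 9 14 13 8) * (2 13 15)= (1 7 12 9 14 15 2 13 8)= [0, 7, 13, 3, 4, 5, 6, 12, 1, 14, 10, 11, 9, 8, 15, 2]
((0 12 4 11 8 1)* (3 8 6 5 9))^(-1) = [1, 8, 2, 9, 12, 6, 11, 7, 3, 5, 10, 4, 0] = (0 1 8 3 9 5 6 11 4 12)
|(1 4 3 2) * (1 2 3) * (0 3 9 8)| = 4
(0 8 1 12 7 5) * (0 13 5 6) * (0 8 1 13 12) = (0 1)(5 12 7 6 8 13) = [1, 0, 2, 3, 4, 12, 8, 6, 13, 9, 10, 11, 7, 5]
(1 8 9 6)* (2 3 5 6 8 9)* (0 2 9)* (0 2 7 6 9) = (0 7 6 1 2 3 5 9 8) = [7, 2, 3, 5, 4, 9, 1, 6, 0, 8]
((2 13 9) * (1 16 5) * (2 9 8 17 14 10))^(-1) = (1 5 16)(2 10 14 17 8 13) = [0, 5, 10, 3, 4, 16, 6, 7, 13, 9, 14, 11, 12, 2, 17, 15, 1, 8]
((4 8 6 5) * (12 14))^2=(14)(4 6)(5 8)=[0, 1, 2, 3, 6, 8, 4, 7, 5, 9, 10, 11, 12, 13, 14]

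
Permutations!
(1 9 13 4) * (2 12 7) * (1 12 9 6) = [0, 6, 9, 3, 12, 5, 1, 2, 8, 13, 10, 11, 7, 4] = (1 6)(2 9 13 4 12 7)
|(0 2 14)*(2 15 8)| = 5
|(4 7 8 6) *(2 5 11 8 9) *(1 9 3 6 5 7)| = 21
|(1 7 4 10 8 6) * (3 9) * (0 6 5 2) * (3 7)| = |(0 6 1 3 9 7 4 10 8 5 2)| = 11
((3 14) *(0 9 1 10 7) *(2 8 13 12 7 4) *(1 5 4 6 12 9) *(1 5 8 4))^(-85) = [7, 5, 4, 14, 2, 0, 10, 12, 9, 13, 1, 11, 6, 8, 3] = (0 7 12 6 10 1 5)(2 4)(3 14)(8 9 13)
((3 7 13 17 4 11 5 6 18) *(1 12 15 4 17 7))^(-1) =(1 3 18 6 5 11 4 15 12)(7 13) =[0, 3, 2, 18, 15, 11, 5, 13, 8, 9, 10, 4, 1, 7, 14, 12, 16, 17, 6]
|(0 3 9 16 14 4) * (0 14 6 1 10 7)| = 8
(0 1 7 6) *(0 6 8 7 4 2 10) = (0 1 4 2 10)(7 8) = [1, 4, 10, 3, 2, 5, 6, 8, 7, 9, 0]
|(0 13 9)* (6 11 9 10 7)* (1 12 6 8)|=|(0 13 10 7 8 1 12 6 11 9)|=10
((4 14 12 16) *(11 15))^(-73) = [0, 1, 2, 3, 16, 5, 6, 7, 8, 9, 10, 15, 14, 13, 4, 11, 12] = (4 16 12 14)(11 15)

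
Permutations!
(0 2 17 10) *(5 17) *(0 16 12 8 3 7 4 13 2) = (2 5 17 10 16 12 8 3 7 4 13) = [0, 1, 5, 7, 13, 17, 6, 4, 3, 9, 16, 11, 8, 2, 14, 15, 12, 10]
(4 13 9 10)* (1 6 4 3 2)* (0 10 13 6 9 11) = (0 10 3 2 1 9 13 11)(4 6) = [10, 9, 1, 2, 6, 5, 4, 7, 8, 13, 3, 0, 12, 11]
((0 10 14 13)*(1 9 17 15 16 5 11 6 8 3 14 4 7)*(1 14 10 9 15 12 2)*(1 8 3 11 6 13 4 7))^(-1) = (0 13 11 8 2 12 17 9)(1 4 14 7 10 3 6 5 16 15) = [13, 4, 12, 6, 14, 16, 5, 10, 2, 0, 3, 8, 17, 11, 7, 1, 15, 9]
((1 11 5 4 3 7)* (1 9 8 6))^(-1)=(1 6 8 9 7 3 4 5 11)=[0, 6, 2, 4, 5, 11, 8, 3, 9, 7, 10, 1]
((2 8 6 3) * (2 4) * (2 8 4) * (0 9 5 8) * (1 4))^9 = (9) = [0, 1, 2, 3, 4, 5, 6, 7, 8, 9]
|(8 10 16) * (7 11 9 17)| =|(7 11 9 17)(8 10 16)| =12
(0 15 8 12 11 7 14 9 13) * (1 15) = (0 1 15 8 12 11 7 14 9 13) = [1, 15, 2, 3, 4, 5, 6, 14, 12, 13, 10, 7, 11, 0, 9, 8]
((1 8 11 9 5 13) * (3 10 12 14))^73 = (1 8 11 9 5 13)(3 10 12 14) = [0, 8, 2, 10, 4, 13, 6, 7, 11, 5, 12, 9, 14, 1, 3]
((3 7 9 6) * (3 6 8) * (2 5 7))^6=(9)=[0, 1, 2, 3, 4, 5, 6, 7, 8, 9]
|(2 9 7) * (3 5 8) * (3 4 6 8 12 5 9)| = |(2 3 9 7)(4 6 8)(5 12)| = 12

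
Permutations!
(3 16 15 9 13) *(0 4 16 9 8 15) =(0 4 16)(3 9 13)(8 15) =[4, 1, 2, 9, 16, 5, 6, 7, 15, 13, 10, 11, 12, 3, 14, 8, 0]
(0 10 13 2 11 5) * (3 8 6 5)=(0 10 13 2 11 3 8 6 5)=[10, 1, 11, 8, 4, 0, 5, 7, 6, 9, 13, 3, 12, 2]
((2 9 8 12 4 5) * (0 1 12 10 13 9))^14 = [12, 4, 1, 3, 2, 0, 6, 7, 13, 10, 9, 11, 5, 8] = (0 12 5)(1 4 2)(8 13)(9 10)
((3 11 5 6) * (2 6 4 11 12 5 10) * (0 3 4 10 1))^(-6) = (0 10 11 12 6)(1 5 4 3 2) = [10, 5, 1, 2, 3, 4, 0, 7, 8, 9, 11, 12, 6]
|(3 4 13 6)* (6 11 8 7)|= 7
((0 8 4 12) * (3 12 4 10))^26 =(0 8 10 3 12) =[8, 1, 2, 12, 4, 5, 6, 7, 10, 9, 3, 11, 0]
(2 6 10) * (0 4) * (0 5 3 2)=(0 4 5 3 2 6 10)=[4, 1, 6, 2, 5, 3, 10, 7, 8, 9, 0]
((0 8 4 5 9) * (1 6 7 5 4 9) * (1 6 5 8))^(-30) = (0 8 6 1 9 7 5) = [8, 9, 2, 3, 4, 0, 1, 5, 6, 7]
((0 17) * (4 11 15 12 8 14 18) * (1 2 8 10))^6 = (1 11 8 12 18)(2 15 14 10 4) = [0, 11, 15, 3, 2, 5, 6, 7, 12, 9, 4, 8, 18, 13, 10, 14, 16, 17, 1]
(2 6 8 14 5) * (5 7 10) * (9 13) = [0, 1, 6, 3, 4, 2, 8, 10, 14, 13, 5, 11, 12, 9, 7] = (2 6 8 14 7 10 5)(9 13)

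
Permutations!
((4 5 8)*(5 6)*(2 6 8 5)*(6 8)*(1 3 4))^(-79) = [0, 8, 6, 1, 3, 5, 4, 7, 2] = (1 8 2 6 4 3)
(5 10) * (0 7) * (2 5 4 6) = (0 7)(2 5 10 4 6) = [7, 1, 5, 3, 6, 10, 2, 0, 8, 9, 4]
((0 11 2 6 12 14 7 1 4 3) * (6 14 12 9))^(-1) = (0 3 4 1 7 14 2 11)(6 9) = [3, 7, 11, 4, 1, 5, 9, 14, 8, 6, 10, 0, 12, 13, 2]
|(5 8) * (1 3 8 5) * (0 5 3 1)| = |(0 5 3 8)| = 4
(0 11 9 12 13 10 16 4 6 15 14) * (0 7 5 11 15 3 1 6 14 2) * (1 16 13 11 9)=(0 15 2)(1 6 3 16 4 14 7 5 9 12 11)(10 13)=[15, 6, 0, 16, 14, 9, 3, 5, 8, 12, 13, 1, 11, 10, 7, 2, 4]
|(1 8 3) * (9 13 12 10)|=12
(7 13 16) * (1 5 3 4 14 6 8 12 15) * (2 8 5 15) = (1 15)(2 8 12)(3 4 14 6 5)(7 13 16) = [0, 15, 8, 4, 14, 3, 5, 13, 12, 9, 10, 11, 2, 16, 6, 1, 7]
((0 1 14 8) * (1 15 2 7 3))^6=(0 14 3 2)(1 7 15 8)=[14, 7, 0, 2, 4, 5, 6, 15, 1, 9, 10, 11, 12, 13, 3, 8]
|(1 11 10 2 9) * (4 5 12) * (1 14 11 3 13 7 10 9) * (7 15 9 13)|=15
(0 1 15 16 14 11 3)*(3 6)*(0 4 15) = (0 1)(3 4 15 16 14 11 6) = [1, 0, 2, 4, 15, 5, 3, 7, 8, 9, 10, 6, 12, 13, 11, 16, 14]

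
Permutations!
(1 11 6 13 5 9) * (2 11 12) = (1 12 2 11 6 13 5 9) = [0, 12, 11, 3, 4, 9, 13, 7, 8, 1, 10, 6, 2, 5]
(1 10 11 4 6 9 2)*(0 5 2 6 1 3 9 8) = (0 5 2 3 9 6 8)(1 10 11 4) = [5, 10, 3, 9, 1, 2, 8, 7, 0, 6, 11, 4]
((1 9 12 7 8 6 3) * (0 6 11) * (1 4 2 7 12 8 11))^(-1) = (12)(0 11 7 2 4 3 6)(1 8 9) = [11, 8, 4, 6, 3, 5, 0, 2, 9, 1, 10, 7, 12]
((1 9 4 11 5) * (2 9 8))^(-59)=(1 4 8 11 2 5 9)=[0, 4, 5, 3, 8, 9, 6, 7, 11, 1, 10, 2]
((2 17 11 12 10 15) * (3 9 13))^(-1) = (2 15 10 12 11 17)(3 13 9) = [0, 1, 15, 13, 4, 5, 6, 7, 8, 3, 12, 17, 11, 9, 14, 10, 16, 2]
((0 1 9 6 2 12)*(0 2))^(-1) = (0 6 9 1)(2 12) = [6, 0, 12, 3, 4, 5, 9, 7, 8, 1, 10, 11, 2]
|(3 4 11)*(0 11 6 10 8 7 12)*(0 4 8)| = 9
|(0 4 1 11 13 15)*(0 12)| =7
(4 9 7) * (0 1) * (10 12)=(0 1)(4 9 7)(10 12)=[1, 0, 2, 3, 9, 5, 6, 4, 8, 7, 12, 11, 10]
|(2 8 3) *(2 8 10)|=2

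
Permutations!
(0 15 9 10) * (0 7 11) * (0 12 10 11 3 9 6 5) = [15, 1, 2, 9, 4, 0, 5, 3, 8, 11, 7, 12, 10, 13, 14, 6] = (0 15 6 5)(3 9 11 12 10 7)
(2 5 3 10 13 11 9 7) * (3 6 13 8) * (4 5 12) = (2 12 4 5 6 13 11 9 7)(3 10 8) = [0, 1, 12, 10, 5, 6, 13, 2, 3, 7, 8, 9, 4, 11]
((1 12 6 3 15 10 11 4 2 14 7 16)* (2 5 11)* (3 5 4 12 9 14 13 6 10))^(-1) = (1 16 7 14 9)(2 10 12 11 5 6 13)(3 15) = [0, 16, 10, 15, 4, 6, 13, 14, 8, 1, 12, 5, 11, 2, 9, 3, 7]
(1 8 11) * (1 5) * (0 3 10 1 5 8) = (0 3 10 1)(8 11) = [3, 0, 2, 10, 4, 5, 6, 7, 11, 9, 1, 8]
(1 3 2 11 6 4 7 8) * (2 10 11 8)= (1 3 10 11 6 4 7 2 8)= [0, 3, 8, 10, 7, 5, 4, 2, 1, 9, 11, 6]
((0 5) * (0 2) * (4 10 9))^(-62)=(0 5 2)(4 10 9)=[5, 1, 0, 3, 10, 2, 6, 7, 8, 4, 9]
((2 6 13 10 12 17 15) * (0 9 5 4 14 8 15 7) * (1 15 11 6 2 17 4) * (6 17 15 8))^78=(0 17 8 5)(1 9 7 11)=[17, 9, 2, 3, 4, 0, 6, 11, 5, 7, 10, 1, 12, 13, 14, 15, 16, 8]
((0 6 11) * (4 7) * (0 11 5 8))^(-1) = (11)(0 8 5 6)(4 7) = [8, 1, 2, 3, 7, 6, 0, 4, 5, 9, 10, 11]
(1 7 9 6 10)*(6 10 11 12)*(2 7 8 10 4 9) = (1 8 10)(2 7)(4 9)(6 11 12) = [0, 8, 7, 3, 9, 5, 11, 2, 10, 4, 1, 12, 6]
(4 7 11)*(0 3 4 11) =[3, 1, 2, 4, 7, 5, 6, 0, 8, 9, 10, 11] =(11)(0 3 4 7)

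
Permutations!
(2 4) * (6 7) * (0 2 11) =(0 2 4 11)(6 7) =[2, 1, 4, 3, 11, 5, 7, 6, 8, 9, 10, 0]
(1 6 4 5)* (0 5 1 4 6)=(6)(0 5 4 1)=[5, 0, 2, 3, 1, 4, 6]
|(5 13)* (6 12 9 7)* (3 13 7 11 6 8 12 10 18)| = 11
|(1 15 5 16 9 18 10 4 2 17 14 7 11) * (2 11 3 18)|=14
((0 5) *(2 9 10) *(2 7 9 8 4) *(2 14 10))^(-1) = (0 5)(2 9 7 10 14 4 8) = [5, 1, 9, 3, 8, 0, 6, 10, 2, 7, 14, 11, 12, 13, 4]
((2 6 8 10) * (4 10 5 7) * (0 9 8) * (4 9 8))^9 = (10) = [0, 1, 2, 3, 4, 5, 6, 7, 8, 9, 10]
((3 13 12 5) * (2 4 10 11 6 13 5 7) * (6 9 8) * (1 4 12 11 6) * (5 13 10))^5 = (1 11 5 8 13 4 9 3)(2 7 12)(6 10) = [0, 11, 7, 1, 9, 8, 10, 12, 13, 3, 6, 5, 2, 4]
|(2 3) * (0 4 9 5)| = 4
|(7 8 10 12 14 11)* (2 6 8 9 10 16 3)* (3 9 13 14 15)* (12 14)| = 13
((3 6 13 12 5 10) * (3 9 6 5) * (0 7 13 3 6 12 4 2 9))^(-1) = (0 10 5 3 6 12 9 2 4 13 7) = [10, 1, 4, 6, 13, 3, 12, 0, 8, 2, 5, 11, 9, 7]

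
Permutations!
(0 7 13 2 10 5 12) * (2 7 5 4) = (0 5 12)(2 10 4)(7 13) = [5, 1, 10, 3, 2, 12, 6, 13, 8, 9, 4, 11, 0, 7]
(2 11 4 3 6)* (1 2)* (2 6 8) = (1 6)(2 11 4 3 8) = [0, 6, 11, 8, 3, 5, 1, 7, 2, 9, 10, 4]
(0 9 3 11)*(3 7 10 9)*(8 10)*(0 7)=(0 3 11 7 8 10 9)=[3, 1, 2, 11, 4, 5, 6, 8, 10, 0, 9, 7]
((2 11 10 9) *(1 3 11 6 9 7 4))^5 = [0, 4, 9, 1, 7, 5, 2, 10, 8, 6, 11, 3] = (1 4 7 10 11 3)(2 9 6)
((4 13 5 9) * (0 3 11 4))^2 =(0 11 13 9 3 4 5) =[11, 1, 2, 4, 5, 0, 6, 7, 8, 3, 10, 13, 12, 9]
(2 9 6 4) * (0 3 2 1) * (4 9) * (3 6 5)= (0 6 9 5 3 2 4 1)= [6, 0, 4, 2, 1, 3, 9, 7, 8, 5]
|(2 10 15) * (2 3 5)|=5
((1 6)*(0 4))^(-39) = (0 4)(1 6) = [4, 6, 2, 3, 0, 5, 1]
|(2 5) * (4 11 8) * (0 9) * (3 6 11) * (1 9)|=|(0 1 9)(2 5)(3 6 11 8 4)|=30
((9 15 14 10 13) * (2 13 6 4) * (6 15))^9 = (15)(2 4 6 9 13) = [0, 1, 4, 3, 6, 5, 9, 7, 8, 13, 10, 11, 12, 2, 14, 15]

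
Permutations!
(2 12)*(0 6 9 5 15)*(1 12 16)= (0 6 9 5 15)(1 12 2 16)= [6, 12, 16, 3, 4, 15, 9, 7, 8, 5, 10, 11, 2, 13, 14, 0, 1]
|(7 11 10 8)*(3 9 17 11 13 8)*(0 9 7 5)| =10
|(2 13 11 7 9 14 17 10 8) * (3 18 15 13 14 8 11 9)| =12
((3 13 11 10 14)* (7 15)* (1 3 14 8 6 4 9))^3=(1 11 6)(3 10 4)(7 15)(8 9 13)=[0, 11, 2, 10, 3, 5, 1, 15, 9, 13, 4, 6, 12, 8, 14, 7]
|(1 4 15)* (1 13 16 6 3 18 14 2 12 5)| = 12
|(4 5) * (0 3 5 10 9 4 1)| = 12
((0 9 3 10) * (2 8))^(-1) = (0 10 3 9)(2 8) = [10, 1, 8, 9, 4, 5, 6, 7, 2, 0, 3]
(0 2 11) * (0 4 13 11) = (0 2)(4 13 11) = [2, 1, 0, 3, 13, 5, 6, 7, 8, 9, 10, 4, 12, 11]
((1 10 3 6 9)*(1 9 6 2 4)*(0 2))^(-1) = (0 3 10 1 4 2) = [3, 4, 0, 10, 2, 5, 6, 7, 8, 9, 1]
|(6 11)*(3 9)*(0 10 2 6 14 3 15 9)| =14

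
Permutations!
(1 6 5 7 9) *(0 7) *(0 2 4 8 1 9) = (9)(0 7)(1 6 5 2 4 8) = [7, 6, 4, 3, 8, 2, 5, 0, 1, 9]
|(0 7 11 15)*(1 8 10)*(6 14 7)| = 6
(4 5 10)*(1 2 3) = [0, 2, 3, 1, 5, 10, 6, 7, 8, 9, 4] = (1 2 3)(4 5 10)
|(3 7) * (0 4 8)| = 6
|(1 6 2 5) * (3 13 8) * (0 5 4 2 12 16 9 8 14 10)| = 12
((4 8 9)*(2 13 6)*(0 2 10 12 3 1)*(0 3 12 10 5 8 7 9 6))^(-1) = (0 13 2)(1 3)(4 9 7)(5 6 8) = [13, 3, 0, 1, 9, 6, 8, 4, 5, 7, 10, 11, 12, 2]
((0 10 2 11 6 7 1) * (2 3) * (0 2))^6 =(1 2 11 6 7) =[0, 2, 11, 3, 4, 5, 7, 1, 8, 9, 10, 6]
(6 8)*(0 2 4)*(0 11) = (0 2 4 11)(6 8) = [2, 1, 4, 3, 11, 5, 8, 7, 6, 9, 10, 0]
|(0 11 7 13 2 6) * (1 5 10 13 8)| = 10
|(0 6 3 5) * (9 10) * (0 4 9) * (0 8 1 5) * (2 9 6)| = 10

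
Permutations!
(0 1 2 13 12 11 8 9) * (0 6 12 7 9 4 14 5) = (0 1 2 13 7 9 6 12 11 8 4 14 5) = [1, 2, 13, 3, 14, 0, 12, 9, 4, 6, 10, 8, 11, 7, 5]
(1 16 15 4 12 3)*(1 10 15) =[0, 16, 2, 10, 12, 5, 6, 7, 8, 9, 15, 11, 3, 13, 14, 4, 1] =(1 16)(3 10 15 4 12)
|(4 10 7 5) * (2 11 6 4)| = 7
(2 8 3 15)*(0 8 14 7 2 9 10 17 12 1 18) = [8, 18, 14, 15, 4, 5, 6, 2, 3, 10, 17, 11, 1, 13, 7, 9, 16, 12, 0] = (0 8 3 15 9 10 17 12 1 18)(2 14 7)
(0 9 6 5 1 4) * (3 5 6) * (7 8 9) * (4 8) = (0 7 4)(1 8 9 3 5) = [7, 8, 2, 5, 0, 1, 6, 4, 9, 3]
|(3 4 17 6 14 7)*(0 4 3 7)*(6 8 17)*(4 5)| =|(0 5 4 6 14)(8 17)| =10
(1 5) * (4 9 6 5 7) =[0, 7, 2, 3, 9, 1, 5, 4, 8, 6] =(1 7 4 9 6 5)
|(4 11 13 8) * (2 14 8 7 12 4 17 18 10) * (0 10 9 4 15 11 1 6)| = 55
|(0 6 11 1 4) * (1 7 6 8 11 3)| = 8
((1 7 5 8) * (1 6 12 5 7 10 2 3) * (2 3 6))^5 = (12)(1 3 10) = [0, 3, 2, 10, 4, 5, 6, 7, 8, 9, 1, 11, 12]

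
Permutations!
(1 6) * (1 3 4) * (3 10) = (1 6 10 3 4) = [0, 6, 2, 4, 1, 5, 10, 7, 8, 9, 3]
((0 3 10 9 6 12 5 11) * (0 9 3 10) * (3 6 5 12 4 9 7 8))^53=(12)(0 4 11 3 6 5 8 10 9 7)=[4, 1, 2, 6, 11, 8, 5, 0, 10, 7, 9, 3, 12]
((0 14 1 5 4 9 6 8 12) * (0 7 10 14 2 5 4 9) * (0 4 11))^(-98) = [1, 10, 11, 3, 4, 0, 5, 8, 9, 2, 12, 14, 6, 13, 7] = (0 1 10 12 6 5)(2 11 14 7 8 9)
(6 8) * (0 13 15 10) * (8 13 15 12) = (0 15 10)(6 13 12 8) = [15, 1, 2, 3, 4, 5, 13, 7, 6, 9, 0, 11, 8, 12, 14, 10]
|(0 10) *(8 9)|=2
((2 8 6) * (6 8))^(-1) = (8)(2 6) = [0, 1, 6, 3, 4, 5, 2, 7, 8]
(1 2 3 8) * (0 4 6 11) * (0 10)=(0 4 6 11 10)(1 2 3 8)=[4, 2, 3, 8, 6, 5, 11, 7, 1, 9, 0, 10]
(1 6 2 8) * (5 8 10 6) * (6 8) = (1 5 6 2 10 8) = [0, 5, 10, 3, 4, 6, 2, 7, 1, 9, 8]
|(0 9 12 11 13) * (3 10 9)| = |(0 3 10 9 12 11 13)| = 7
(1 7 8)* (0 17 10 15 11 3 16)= (0 17 10 15 11 3 16)(1 7 8)= [17, 7, 2, 16, 4, 5, 6, 8, 1, 9, 15, 3, 12, 13, 14, 11, 0, 10]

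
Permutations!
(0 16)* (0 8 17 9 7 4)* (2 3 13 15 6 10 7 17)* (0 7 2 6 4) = (0 16 8 6 10 2 3 13 15 4 7)(9 17) = [16, 1, 3, 13, 7, 5, 10, 0, 6, 17, 2, 11, 12, 15, 14, 4, 8, 9]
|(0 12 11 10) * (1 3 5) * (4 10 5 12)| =|(0 4 10)(1 3 12 11 5)| =15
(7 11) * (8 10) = [0, 1, 2, 3, 4, 5, 6, 11, 10, 9, 8, 7] = (7 11)(8 10)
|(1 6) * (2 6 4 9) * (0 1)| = 6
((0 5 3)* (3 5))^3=(5)(0 3)=[3, 1, 2, 0, 4, 5]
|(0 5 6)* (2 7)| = |(0 5 6)(2 7)| = 6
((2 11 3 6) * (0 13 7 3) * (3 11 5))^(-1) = (0 11 7 13)(2 6 3 5) = [11, 1, 6, 5, 4, 2, 3, 13, 8, 9, 10, 7, 12, 0]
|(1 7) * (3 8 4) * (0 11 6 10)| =|(0 11 6 10)(1 7)(3 8 4)| =12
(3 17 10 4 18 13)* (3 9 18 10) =[0, 1, 2, 17, 10, 5, 6, 7, 8, 18, 4, 11, 12, 9, 14, 15, 16, 3, 13] =(3 17)(4 10)(9 18 13)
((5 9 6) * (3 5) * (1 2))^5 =[0, 2, 1, 5, 4, 9, 3, 7, 8, 6] =(1 2)(3 5 9 6)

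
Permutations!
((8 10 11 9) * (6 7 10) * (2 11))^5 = (2 7 8 11 10 6 9) = [0, 1, 7, 3, 4, 5, 9, 8, 11, 2, 6, 10]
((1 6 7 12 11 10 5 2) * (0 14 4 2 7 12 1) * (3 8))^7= (0 2 4 14)(3 8)= [2, 1, 4, 8, 14, 5, 6, 7, 3, 9, 10, 11, 12, 13, 0]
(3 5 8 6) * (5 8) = [0, 1, 2, 8, 4, 5, 3, 7, 6] = (3 8 6)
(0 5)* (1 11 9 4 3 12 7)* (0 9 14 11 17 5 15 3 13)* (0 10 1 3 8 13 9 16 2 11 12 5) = (0 15 8 13 10 1 17)(2 11 14 12 7 3 5 16)(4 9) = [15, 17, 11, 5, 9, 16, 6, 3, 13, 4, 1, 14, 7, 10, 12, 8, 2, 0]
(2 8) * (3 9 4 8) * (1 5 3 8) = [0, 5, 8, 9, 1, 3, 6, 7, 2, 4] = (1 5 3 9 4)(2 8)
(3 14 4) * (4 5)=(3 14 5 4)=[0, 1, 2, 14, 3, 4, 6, 7, 8, 9, 10, 11, 12, 13, 5]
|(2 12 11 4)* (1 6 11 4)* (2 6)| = 6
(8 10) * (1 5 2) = (1 5 2)(8 10) = [0, 5, 1, 3, 4, 2, 6, 7, 10, 9, 8]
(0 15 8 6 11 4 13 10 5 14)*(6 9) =(0 15 8 9 6 11 4 13 10 5 14) =[15, 1, 2, 3, 13, 14, 11, 7, 9, 6, 5, 4, 12, 10, 0, 8]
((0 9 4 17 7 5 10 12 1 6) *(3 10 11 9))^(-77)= (0 3 10 12 1 6)(4 17 7 5 11 9)= [3, 6, 2, 10, 17, 11, 0, 5, 8, 4, 12, 9, 1, 13, 14, 15, 16, 7]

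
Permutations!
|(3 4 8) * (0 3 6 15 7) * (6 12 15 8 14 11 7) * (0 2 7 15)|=|(0 3 4 14 11 15 6 8 12)(2 7)|=18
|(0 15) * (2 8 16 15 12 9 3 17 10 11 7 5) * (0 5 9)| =30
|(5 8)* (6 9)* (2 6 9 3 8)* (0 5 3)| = 4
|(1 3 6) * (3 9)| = |(1 9 3 6)| = 4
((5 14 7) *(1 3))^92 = (5 7 14) = [0, 1, 2, 3, 4, 7, 6, 14, 8, 9, 10, 11, 12, 13, 5]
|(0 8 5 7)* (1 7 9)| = |(0 8 5 9 1 7)| = 6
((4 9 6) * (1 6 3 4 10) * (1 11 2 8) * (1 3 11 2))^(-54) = (11) = [0, 1, 2, 3, 4, 5, 6, 7, 8, 9, 10, 11]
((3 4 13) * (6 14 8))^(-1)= (3 13 4)(6 8 14)= [0, 1, 2, 13, 3, 5, 8, 7, 14, 9, 10, 11, 12, 4, 6]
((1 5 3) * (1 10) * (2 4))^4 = (10) = [0, 1, 2, 3, 4, 5, 6, 7, 8, 9, 10]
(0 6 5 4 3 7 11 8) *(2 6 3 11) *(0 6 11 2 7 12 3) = (2 11 8 6 5 4)(3 12) = [0, 1, 11, 12, 2, 4, 5, 7, 6, 9, 10, 8, 3]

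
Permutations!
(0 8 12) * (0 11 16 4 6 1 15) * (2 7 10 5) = (0 8 12 11 16 4 6 1 15)(2 7 10 5) = [8, 15, 7, 3, 6, 2, 1, 10, 12, 9, 5, 16, 11, 13, 14, 0, 4]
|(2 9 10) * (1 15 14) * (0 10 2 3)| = |(0 10 3)(1 15 14)(2 9)| = 6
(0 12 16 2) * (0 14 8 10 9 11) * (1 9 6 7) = (0 12 16 2 14 8 10 6 7 1 9 11) = [12, 9, 14, 3, 4, 5, 7, 1, 10, 11, 6, 0, 16, 13, 8, 15, 2]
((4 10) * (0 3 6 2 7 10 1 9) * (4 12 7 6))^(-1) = (0 9 1 4 3)(2 6)(7 12 10) = [9, 4, 6, 0, 3, 5, 2, 12, 8, 1, 7, 11, 10]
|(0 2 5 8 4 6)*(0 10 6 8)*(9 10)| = 6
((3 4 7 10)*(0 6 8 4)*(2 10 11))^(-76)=(0 11 6 2 8 10 4 3 7)=[11, 1, 8, 7, 3, 5, 2, 0, 10, 9, 4, 6]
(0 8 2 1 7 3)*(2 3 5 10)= [8, 7, 1, 0, 4, 10, 6, 5, 3, 9, 2]= (0 8 3)(1 7 5 10 2)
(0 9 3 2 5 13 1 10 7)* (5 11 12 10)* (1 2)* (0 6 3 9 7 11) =[7, 5, 0, 1, 4, 13, 3, 6, 8, 9, 11, 12, 10, 2] =(0 7 6 3 1 5 13 2)(10 11 12)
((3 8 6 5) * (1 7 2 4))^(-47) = (1 7 2 4)(3 8 6 5) = [0, 7, 4, 8, 1, 3, 5, 2, 6]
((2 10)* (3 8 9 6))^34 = (10)(3 9)(6 8) = [0, 1, 2, 9, 4, 5, 8, 7, 6, 3, 10]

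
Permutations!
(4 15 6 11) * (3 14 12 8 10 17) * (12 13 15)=(3 14 13 15 6 11 4 12 8 10 17)=[0, 1, 2, 14, 12, 5, 11, 7, 10, 9, 17, 4, 8, 15, 13, 6, 16, 3]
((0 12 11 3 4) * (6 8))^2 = (0 11 4 12 3) = [11, 1, 2, 0, 12, 5, 6, 7, 8, 9, 10, 4, 3]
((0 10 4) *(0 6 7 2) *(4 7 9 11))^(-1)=(0 2 7 10)(4 11 9 6)=[2, 1, 7, 3, 11, 5, 4, 10, 8, 6, 0, 9]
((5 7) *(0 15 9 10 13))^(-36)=(0 13 10 9 15)=[13, 1, 2, 3, 4, 5, 6, 7, 8, 15, 9, 11, 12, 10, 14, 0]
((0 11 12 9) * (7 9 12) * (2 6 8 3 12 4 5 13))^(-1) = [9, 1, 13, 8, 12, 4, 2, 11, 6, 7, 10, 0, 3, 5] = (0 9 7 11)(2 13 5 4 12 3 8 6)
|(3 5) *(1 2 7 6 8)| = |(1 2 7 6 8)(3 5)| = 10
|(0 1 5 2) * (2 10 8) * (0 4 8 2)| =7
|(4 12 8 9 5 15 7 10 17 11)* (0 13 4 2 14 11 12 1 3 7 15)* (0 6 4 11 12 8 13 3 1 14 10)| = |(0 3 7)(2 10 17 8 9 5 6 4 14 12 13 11)| = 12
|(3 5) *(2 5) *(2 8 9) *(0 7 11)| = |(0 7 11)(2 5 3 8 9)| = 15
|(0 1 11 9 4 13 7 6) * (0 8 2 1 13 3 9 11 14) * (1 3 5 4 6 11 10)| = |(0 13 7 11 10 1 14)(2 3 9 6 8)(4 5)| = 70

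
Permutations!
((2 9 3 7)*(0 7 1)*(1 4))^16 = (0 2 3 1 7 9 4) = [2, 7, 3, 1, 0, 5, 6, 9, 8, 4]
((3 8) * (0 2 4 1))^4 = (8) = [0, 1, 2, 3, 4, 5, 6, 7, 8]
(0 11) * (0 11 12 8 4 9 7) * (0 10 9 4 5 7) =[12, 1, 2, 3, 4, 7, 6, 10, 5, 0, 9, 11, 8] =(0 12 8 5 7 10 9)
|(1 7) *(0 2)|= 2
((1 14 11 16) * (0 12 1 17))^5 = (0 16 14 12 17 11 1) = [16, 0, 2, 3, 4, 5, 6, 7, 8, 9, 10, 1, 17, 13, 12, 15, 14, 11]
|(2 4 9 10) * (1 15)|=|(1 15)(2 4 9 10)|=4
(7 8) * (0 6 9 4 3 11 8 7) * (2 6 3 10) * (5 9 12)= (0 3 11 8)(2 6 12 5 9 4 10)= [3, 1, 6, 11, 10, 9, 12, 7, 0, 4, 2, 8, 5]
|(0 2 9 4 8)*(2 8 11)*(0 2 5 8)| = 6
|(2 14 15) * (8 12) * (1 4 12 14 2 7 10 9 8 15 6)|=10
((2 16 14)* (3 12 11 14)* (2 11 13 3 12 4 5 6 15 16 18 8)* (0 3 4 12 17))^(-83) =[15, 1, 18, 16, 3, 12, 13, 7, 2, 9, 10, 14, 17, 0, 11, 4, 5, 6, 8] =(0 15 4 3 16 5 12 17 6 13)(2 18 8)(11 14)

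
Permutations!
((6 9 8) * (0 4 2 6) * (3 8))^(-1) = (0 8 3 9 6 2 4) = [8, 1, 4, 9, 0, 5, 2, 7, 3, 6]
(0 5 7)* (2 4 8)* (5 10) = (0 10 5 7)(2 4 8) = [10, 1, 4, 3, 8, 7, 6, 0, 2, 9, 5]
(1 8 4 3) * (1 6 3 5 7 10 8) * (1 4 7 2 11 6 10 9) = [0, 4, 11, 10, 5, 2, 3, 9, 7, 1, 8, 6] = (1 4 5 2 11 6 3 10 8 7 9)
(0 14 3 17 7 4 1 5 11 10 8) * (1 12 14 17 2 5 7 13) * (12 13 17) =(17)(0 12 14 3 2 5 11 10 8)(1 7 4 13) =[12, 7, 5, 2, 13, 11, 6, 4, 0, 9, 8, 10, 14, 1, 3, 15, 16, 17]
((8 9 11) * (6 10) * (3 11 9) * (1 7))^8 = (3 8 11) = [0, 1, 2, 8, 4, 5, 6, 7, 11, 9, 10, 3]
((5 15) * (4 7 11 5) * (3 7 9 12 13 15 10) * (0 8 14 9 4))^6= (0 15 13 12 9 14 8)(3 7 11 5 10)= [15, 1, 2, 7, 4, 10, 6, 11, 0, 14, 3, 5, 9, 12, 8, 13]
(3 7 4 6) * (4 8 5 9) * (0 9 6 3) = (0 9 4 3 7 8 5 6) = [9, 1, 2, 7, 3, 6, 0, 8, 5, 4]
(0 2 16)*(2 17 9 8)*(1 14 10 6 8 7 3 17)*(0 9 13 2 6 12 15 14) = [1, 0, 16, 17, 4, 5, 8, 3, 6, 7, 12, 11, 15, 2, 10, 14, 9, 13] = (0 1)(2 16 9 7 3 17 13)(6 8)(10 12 15 14)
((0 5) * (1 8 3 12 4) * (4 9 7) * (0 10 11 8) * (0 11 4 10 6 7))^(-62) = [12, 10, 2, 11, 7, 9, 0, 5, 1, 3, 6, 4, 8] = (0 12 8 1 10 6)(3 11 4 7 5 9)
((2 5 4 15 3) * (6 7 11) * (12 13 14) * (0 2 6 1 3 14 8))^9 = (15)(1 11 7 6 3) = [0, 11, 2, 1, 4, 5, 3, 6, 8, 9, 10, 7, 12, 13, 14, 15]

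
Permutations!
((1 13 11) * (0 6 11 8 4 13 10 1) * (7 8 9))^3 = [0, 10, 2, 3, 7, 5, 6, 13, 9, 4, 1, 11, 12, 8] = (1 10)(4 7 13 8 9)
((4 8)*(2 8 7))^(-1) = (2 7 4 8) = [0, 1, 7, 3, 8, 5, 6, 4, 2]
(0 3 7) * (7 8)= (0 3 8 7)= [3, 1, 2, 8, 4, 5, 6, 0, 7]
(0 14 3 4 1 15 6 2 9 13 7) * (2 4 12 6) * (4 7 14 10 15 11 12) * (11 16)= [10, 16, 9, 4, 1, 5, 7, 0, 8, 13, 15, 12, 6, 14, 3, 2, 11]= (0 10 15 2 9 13 14 3 4 1 16 11 12 6 7)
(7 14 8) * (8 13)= (7 14 13 8)= [0, 1, 2, 3, 4, 5, 6, 14, 7, 9, 10, 11, 12, 8, 13]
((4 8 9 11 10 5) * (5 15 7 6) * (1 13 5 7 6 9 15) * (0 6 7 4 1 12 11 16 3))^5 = [7, 5, 2, 15, 16, 13, 9, 6, 3, 4, 11, 12, 10, 1, 14, 0, 8] = (0 7 6 9 4 16 8 3 15)(1 5 13)(10 11 12)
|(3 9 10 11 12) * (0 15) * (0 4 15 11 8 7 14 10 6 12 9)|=|(0 11 9 6 12 3)(4 15)(7 14 10 8)|=12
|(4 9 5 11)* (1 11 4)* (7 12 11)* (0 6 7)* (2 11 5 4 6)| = |(0 2 11 1)(4 9)(5 6 7 12)| = 4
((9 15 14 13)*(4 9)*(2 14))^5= [0, 1, 15, 3, 13, 5, 6, 7, 8, 4, 10, 11, 12, 14, 2, 9]= (2 15 9 4 13 14)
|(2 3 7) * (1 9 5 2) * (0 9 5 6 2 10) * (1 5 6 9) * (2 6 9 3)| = 7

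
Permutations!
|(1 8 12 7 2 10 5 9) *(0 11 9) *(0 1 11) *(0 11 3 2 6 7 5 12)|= |(0 11 9 3 2 10 12 5 1 8)(6 7)|= 10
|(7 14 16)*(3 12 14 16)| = 6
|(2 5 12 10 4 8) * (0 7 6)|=6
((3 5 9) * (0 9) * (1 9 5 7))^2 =(1 3)(7 9) =[0, 3, 2, 1, 4, 5, 6, 9, 8, 7]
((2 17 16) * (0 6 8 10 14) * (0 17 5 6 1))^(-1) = (0 1)(2 16 17 14 10 8 6 5) = [1, 0, 16, 3, 4, 2, 5, 7, 6, 9, 8, 11, 12, 13, 10, 15, 17, 14]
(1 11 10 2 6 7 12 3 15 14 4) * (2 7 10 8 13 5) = [0, 11, 6, 15, 1, 2, 10, 12, 13, 9, 7, 8, 3, 5, 4, 14] = (1 11 8 13 5 2 6 10 7 12 3 15 14 4)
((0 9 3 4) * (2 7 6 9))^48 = (0 4 3 9 6 7 2) = [4, 1, 0, 9, 3, 5, 7, 2, 8, 6]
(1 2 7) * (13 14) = (1 2 7)(13 14) = [0, 2, 7, 3, 4, 5, 6, 1, 8, 9, 10, 11, 12, 14, 13]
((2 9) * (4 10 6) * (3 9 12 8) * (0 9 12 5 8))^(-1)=[12, 1, 9, 8, 6, 2, 10, 7, 5, 0, 4, 11, 3]=(0 12 3 8 5 2 9)(4 6 10)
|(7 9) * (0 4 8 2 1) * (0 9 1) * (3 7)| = |(0 4 8 2)(1 9 3 7)| = 4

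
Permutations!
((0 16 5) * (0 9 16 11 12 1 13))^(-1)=(0 13 1 12 11)(5 16 9)=[13, 12, 2, 3, 4, 16, 6, 7, 8, 5, 10, 0, 11, 1, 14, 15, 9]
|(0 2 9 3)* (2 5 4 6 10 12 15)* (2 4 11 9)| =5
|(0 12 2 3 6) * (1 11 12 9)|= |(0 9 1 11 12 2 3 6)|= 8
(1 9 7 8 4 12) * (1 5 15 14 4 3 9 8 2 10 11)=(1 8 3 9 7 2 10 11)(4 12 5 15 14)=[0, 8, 10, 9, 12, 15, 6, 2, 3, 7, 11, 1, 5, 13, 4, 14]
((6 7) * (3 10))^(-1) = [0, 1, 2, 10, 4, 5, 7, 6, 8, 9, 3] = (3 10)(6 7)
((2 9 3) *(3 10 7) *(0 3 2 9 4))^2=(0 9 7 4 3 10 2)=[9, 1, 0, 10, 3, 5, 6, 4, 8, 7, 2]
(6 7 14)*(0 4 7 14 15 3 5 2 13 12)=(0 4 7 15 3 5 2 13 12)(6 14)=[4, 1, 13, 5, 7, 2, 14, 15, 8, 9, 10, 11, 0, 12, 6, 3]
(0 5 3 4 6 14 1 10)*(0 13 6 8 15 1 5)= (1 10 13 6 14 5 3 4 8 15)= [0, 10, 2, 4, 8, 3, 14, 7, 15, 9, 13, 11, 12, 6, 5, 1]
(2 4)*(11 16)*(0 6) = (0 6)(2 4)(11 16) = [6, 1, 4, 3, 2, 5, 0, 7, 8, 9, 10, 16, 12, 13, 14, 15, 11]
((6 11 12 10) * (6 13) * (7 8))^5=(13)(7 8)=[0, 1, 2, 3, 4, 5, 6, 8, 7, 9, 10, 11, 12, 13]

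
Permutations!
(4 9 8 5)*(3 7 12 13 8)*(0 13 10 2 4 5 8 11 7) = (0 13 11 7 12 10 2 4 9 3) = [13, 1, 4, 0, 9, 5, 6, 12, 8, 3, 2, 7, 10, 11]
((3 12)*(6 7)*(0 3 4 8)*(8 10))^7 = (0 3 12 4 10 8)(6 7) = [3, 1, 2, 12, 10, 5, 7, 6, 0, 9, 8, 11, 4]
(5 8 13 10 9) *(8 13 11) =(5 13 10 9)(8 11) =[0, 1, 2, 3, 4, 13, 6, 7, 11, 5, 9, 8, 12, 10]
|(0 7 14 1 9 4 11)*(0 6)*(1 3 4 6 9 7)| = |(0 1 7 14 3 4 11 9 6)| = 9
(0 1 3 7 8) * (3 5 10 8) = (0 1 5 10 8)(3 7) = [1, 5, 2, 7, 4, 10, 6, 3, 0, 9, 8]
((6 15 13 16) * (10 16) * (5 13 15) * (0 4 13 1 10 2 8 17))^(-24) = [0, 10, 2, 3, 4, 1, 5, 7, 8, 9, 16, 11, 12, 13, 14, 15, 6, 17] = (17)(1 10 16 6 5)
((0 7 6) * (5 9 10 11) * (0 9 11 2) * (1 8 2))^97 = (0 7 6 9 10 1 8 2)(5 11) = [7, 8, 0, 3, 4, 11, 9, 6, 2, 10, 1, 5]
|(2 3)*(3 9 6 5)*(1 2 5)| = 4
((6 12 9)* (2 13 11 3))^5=[0, 1, 13, 2, 4, 5, 9, 7, 8, 12, 10, 3, 6, 11]=(2 13 11 3)(6 9 12)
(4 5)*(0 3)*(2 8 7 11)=(0 3)(2 8 7 11)(4 5)=[3, 1, 8, 0, 5, 4, 6, 11, 7, 9, 10, 2]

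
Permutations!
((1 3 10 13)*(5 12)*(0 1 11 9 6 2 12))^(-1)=(0 5 12 2 6 9 11 13 10 3 1)=[5, 0, 6, 1, 4, 12, 9, 7, 8, 11, 3, 13, 2, 10]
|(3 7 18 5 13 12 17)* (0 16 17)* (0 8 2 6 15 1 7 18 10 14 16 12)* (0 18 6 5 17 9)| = |(0 12 8 2 5 13 18 17 3 6 15 1 7 10 14 16 9)| = 17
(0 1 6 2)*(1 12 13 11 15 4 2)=(0 12 13 11 15 4 2)(1 6)=[12, 6, 0, 3, 2, 5, 1, 7, 8, 9, 10, 15, 13, 11, 14, 4]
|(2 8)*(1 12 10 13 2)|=6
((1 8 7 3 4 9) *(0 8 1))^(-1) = (0 9 4 3 7 8) = [9, 1, 2, 7, 3, 5, 6, 8, 0, 4]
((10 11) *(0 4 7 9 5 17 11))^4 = (0 5)(4 17)(7 11)(9 10) = [5, 1, 2, 3, 17, 0, 6, 11, 8, 10, 9, 7, 12, 13, 14, 15, 16, 4]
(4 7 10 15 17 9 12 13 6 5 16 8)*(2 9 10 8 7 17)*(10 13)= (2 9 12 10 15)(4 17 13 6 5 16 7 8)= [0, 1, 9, 3, 17, 16, 5, 8, 4, 12, 15, 11, 10, 6, 14, 2, 7, 13]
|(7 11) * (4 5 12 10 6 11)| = 7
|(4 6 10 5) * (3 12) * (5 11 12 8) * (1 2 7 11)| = 11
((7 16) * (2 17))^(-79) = (2 17)(7 16) = [0, 1, 17, 3, 4, 5, 6, 16, 8, 9, 10, 11, 12, 13, 14, 15, 7, 2]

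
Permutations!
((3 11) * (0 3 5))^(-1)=[5, 1, 2, 0, 4, 11, 6, 7, 8, 9, 10, 3]=(0 5 11 3)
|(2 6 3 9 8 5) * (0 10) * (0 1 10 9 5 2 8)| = 10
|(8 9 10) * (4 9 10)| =2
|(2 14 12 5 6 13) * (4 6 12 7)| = |(2 14 7 4 6 13)(5 12)| = 6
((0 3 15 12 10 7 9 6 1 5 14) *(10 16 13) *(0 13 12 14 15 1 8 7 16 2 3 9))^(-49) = (0 9 6 8 7)(1 5 15 14 13 10 16 12 2 3) = [9, 5, 3, 1, 4, 15, 8, 0, 7, 6, 16, 11, 2, 10, 13, 14, 12]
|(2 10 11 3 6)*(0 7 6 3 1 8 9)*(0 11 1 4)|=10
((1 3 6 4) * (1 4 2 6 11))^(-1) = (1 11 3)(2 6) = [0, 11, 6, 1, 4, 5, 2, 7, 8, 9, 10, 3]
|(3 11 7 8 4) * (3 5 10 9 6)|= |(3 11 7 8 4 5 10 9 6)|= 9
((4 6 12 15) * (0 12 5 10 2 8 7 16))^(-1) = (0 16 7 8 2 10 5 6 4 15 12) = [16, 1, 10, 3, 15, 6, 4, 8, 2, 9, 5, 11, 0, 13, 14, 12, 7]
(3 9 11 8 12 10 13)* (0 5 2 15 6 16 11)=[5, 1, 15, 9, 4, 2, 16, 7, 12, 0, 13, 8, 10, 3, 14, 6, 11]=(0 5 2 15 6 16 11 8 12 10 13 3 9)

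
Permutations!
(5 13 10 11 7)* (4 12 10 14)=[0, 1, 2, 3, 12, 13, 6, 5, 8, 9, 11, 7, 10, 14, 4]=(4 12 10 11 7 5 13 14)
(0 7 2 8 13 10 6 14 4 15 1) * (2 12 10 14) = [7, 0, 8, 3, 15, 5, 2, 12, 13, 9, 6, 11, 10, 14, 4, 1] = (0 7 12 10 6 2 8 13 14 4 15 1)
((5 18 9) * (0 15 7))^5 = (0 7 15)(5 9 18) = [7, 1, 2, 3, 4, 9, 6, 15, 8, 18, 10, 11, 12, 13, 14, 0, 16, 17, 5]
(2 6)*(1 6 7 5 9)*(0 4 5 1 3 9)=[4, 6, 7, 9, 5, 0, 2, 1, 8, 3]=(0 4 5)(1 6 2 7)(3 9)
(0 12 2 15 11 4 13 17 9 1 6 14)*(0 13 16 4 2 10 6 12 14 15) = [14, 12, 0, 3, 16, 5, 15, 7, 8, 1, 6, 2, 10, 17, 13, 11, 4, 9] = (0 14 13 17 9 1 12 10 6 15 11 2)(4 16)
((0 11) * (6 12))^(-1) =(0 11)(6 12) =[11, 1, 2, 3, 4, 5, 12, 7, 8, 9, 10, 0, 6]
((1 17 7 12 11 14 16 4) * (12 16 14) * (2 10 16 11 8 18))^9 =(1 16 2 8 11 17 4 10 18 12 7) =[0, 16, 8, 3, 10, 5, 6, 1, 11, 9, 18, 17, 7, 13, 14, 15, 2, 4, 12]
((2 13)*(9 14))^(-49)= [0, 1, 13, 3, 4, 5, 6, 7, 8, 14, 10, 11, 12, 2, 9]= (2 13)(9 14)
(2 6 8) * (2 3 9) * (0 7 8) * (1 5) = [7, 5, 6, 9, 4, 1, 0, 8, 3, 2] = (0 7 8 3 9 2 6)(1 5)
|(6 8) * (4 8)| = |(4 8 6)| = 3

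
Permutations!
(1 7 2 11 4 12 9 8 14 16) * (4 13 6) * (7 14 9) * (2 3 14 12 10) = [0, 12, 11, 14, 10, 5, 4, 3, 9, 8, 2, 13, 7, 6, 16, 15, 1] = (1 12 7 3 14 16)(2 11 13 6 4 10)(8 9)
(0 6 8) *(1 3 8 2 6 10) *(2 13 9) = (0 10 1 3 8)(2 6 13 9) = [10, 3, 6, 8, 4, 5, 13, 7, 0, 2, 1, 11, 12, 9]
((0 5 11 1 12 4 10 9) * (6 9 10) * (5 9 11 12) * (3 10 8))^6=(12)=[0, 1, 2, 3, 4, 5, 6, 7, 8, 9, 10, 11, 12]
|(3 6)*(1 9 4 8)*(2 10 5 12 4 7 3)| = |(1 9 7 3 6 2 10 5 12 4 8)| = 11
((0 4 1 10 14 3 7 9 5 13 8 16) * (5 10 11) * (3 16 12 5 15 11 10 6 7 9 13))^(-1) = (0 16 14 10 1 4)(3 5 12 8 13 7 6 9)(11 15) = [16, 4, 2, 5, 0, 12, 9, 6, 13, 3, 1, 15, 8, 7, 10, 11, 14]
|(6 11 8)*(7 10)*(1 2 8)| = |(1 2 8 6 11)(7 10)| = 10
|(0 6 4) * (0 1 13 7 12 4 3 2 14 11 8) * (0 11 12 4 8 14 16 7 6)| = 8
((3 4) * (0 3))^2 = (0 4 3) = [4, 1, 2, 0, 3]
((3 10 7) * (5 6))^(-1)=(3 7 10)(5 6)=[0, 1, 2, 7, 4, 6, 5, 10, 8, 9, 3]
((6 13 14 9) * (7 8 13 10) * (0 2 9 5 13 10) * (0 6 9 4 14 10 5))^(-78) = (0 4)(2 14)(5 10 8 13 7) = [4, 1, 14, 3, 0, 10, 6, 5, 13, 9, 8, 11, 12, 7, 2]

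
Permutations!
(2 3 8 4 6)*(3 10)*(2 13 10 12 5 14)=(2 12 5 14)(3 8 4 6 13 10)=[0, 1, 12, 8, 6, 14, 13, 7, 4, 9, 3, 11, 5, 10, 2]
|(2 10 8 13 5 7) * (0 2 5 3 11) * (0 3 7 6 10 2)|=6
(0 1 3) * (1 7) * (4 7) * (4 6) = (0 6 4 7 1 3) = [6, 3, 2, 0, 7, 5, 4, 1]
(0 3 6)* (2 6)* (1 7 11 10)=(0 3 2 6)(1 7 11 10)=[3, 7, 6, 2, 4, 5, 0, 11, 8, 9, 1, 10]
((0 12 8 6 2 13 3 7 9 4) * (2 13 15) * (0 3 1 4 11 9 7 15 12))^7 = (1 6 12 15 4 13 8 2 3)(9 11) = [0, 6, 3, 1, 13, 5, 12, 7, 2, 11, 10, 9, 15, 8, 14, 4]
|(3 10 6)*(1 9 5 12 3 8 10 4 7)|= 21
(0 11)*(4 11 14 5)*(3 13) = (0 14 5 4 11)(3 13) = [14, 1, 2, 13, 11, 4, 6, 7, 8, 9, 10, 0, 12, 3, 5]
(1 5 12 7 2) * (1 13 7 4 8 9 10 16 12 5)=(2 13 7)(4 8 9 10 16 12)=[0, 1, 13, 3, 8, 5, 6, 2, 9, 10, 16, 11, 4, 7, 14, 15, 12]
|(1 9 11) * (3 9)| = |(1 3 9 11)| = 4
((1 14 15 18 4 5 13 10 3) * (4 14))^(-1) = (1 3 10 13 5 4)(14 18 15) = [0, 3, 2, 10, 1, 4, 6, 7, 8, 9, 13, 11, 12, 5, 18, 14, 16, 17, 15]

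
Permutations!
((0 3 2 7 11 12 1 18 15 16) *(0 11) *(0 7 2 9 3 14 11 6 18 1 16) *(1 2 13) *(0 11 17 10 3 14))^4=(1 2 13)(3 10 17 14 9)(6 12 15)(11 18 16)=[0, 2, 13, 10, 4, 5, 12, 7, 8, 3, 17, 18, 15, 1, 9, 6, 11, 14, 16]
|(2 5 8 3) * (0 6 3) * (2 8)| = 4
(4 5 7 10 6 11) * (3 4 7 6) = (3 4 5 6 11 7 10) = [0, 1, 2, 4, 5, 6, 11, 10, 8, 9, 3, 7]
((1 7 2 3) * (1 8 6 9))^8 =[0, 7, 3, 8, 4, 5, 9, 2, 6, 1] =(1 7 2 3 8 6 9)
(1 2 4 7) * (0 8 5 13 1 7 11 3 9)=(0 8 5 13 1 2 4 11 3 9)=[8, 2, 4, 9, 11, 13, 6, 7, 5, 0, 10, 3, 12, 1]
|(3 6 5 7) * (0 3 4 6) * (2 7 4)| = 6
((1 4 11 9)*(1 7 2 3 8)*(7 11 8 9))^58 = (1 4 8)(2 11 3 7 9) = [0, 4, 11, 7, 8, 5, 6, 9, 1, 2, 10, 3]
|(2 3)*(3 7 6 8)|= |(2 7 6 8 3)|= 5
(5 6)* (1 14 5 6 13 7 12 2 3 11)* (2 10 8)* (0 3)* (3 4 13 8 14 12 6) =(0 4 13 7 6 3 11 1 12 10 14 5 8 2) =[4, 12, 0, 11, 13, 8, 3, 6, 2, 9, 14, 1, 10, 7, 5]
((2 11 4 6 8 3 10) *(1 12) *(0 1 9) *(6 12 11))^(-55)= [9, 0, 2, 3, 11, 5, 6, 7, 8, 12, 10, 1, 4]= (0 9 12 4 11 1)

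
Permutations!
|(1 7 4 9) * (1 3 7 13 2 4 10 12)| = |(1 13 2 4 9 3 7 10 12)| = 9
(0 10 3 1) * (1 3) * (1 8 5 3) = (0 10 8 5 3 1) = [10, 0, 2, 1, 4, 3, 6, 7, 5, 9, 8]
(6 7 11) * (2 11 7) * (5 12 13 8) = (2 11 6)(5 12 13 8) = [0, 1, 11, 3, 4, 12, 2, 7, 5, 9, 10, 6, 13, 8]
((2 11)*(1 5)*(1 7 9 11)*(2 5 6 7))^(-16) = (1 5 9 6 2 11 7) = [0, 5, 11, 3, 4, 9, 2, 1, 8, 6, 10, 7]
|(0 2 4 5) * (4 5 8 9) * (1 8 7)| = 15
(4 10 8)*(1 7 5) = (1 7 5)(4 10 8) = [0, 7, 2, 3, 10, 1, 6, 5, 4, 9, 8]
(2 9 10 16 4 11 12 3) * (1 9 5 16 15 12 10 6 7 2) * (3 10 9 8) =(1 8 3)(2 5 16 4 11 9 6 7)(10 15 12) =[0, 8, 5, 1, 11, 16, 7, 2, 3, 6, 15, 9, 10, 13, 14, 12, 4]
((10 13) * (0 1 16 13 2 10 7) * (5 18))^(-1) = (0 7 13 16 1)(2 10)(5 18) = [7, 0, 10, 3, 4, 18, 6, 13, 8, 9, 2, 11, 12, 16, 14, 15, 1, 17, 5]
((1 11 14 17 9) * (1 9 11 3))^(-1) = [0, 3, 2, 1, 4, 5, 6, 7, 8, 9, 10, 17, 12, 13, 11, 15, 16, 14] = (1 3)(11 17 14)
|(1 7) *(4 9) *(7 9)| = 4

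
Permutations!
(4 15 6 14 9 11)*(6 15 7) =[0, 1, 2, 3, 7, 5, 14, 6, 8, 11, 10, 4, 12, 13, 9, 15] =(15)(4 7 6 14 9 11)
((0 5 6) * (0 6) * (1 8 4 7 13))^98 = (1 7 8 13 4) = [0, 7, 2, 3, 1, 5, 6, 8, 13, 9, 10, 11, 12, 4]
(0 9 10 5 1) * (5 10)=(10)(0 9 5 1)=[9, 0, 2, 3, 4, 1, 6, 7, 8, 5, 10]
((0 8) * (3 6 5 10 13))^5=(13)(0 8)=[8, 1, 2, 3, 4, 5, 6, 7, 0, 9, 10, 11, 12, 13]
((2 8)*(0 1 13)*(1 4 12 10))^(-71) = (0 4 12 10 1 13)(2 8) = [4, 13, 8, 3, 12, 5, 6, 7, 2, 9, 1, 11, 10, 0]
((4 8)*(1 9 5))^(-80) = (1 9 5) = [0, 9, 2, 3, 4, 1, 6, 7, 8, 5]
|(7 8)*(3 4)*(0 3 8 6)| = |(0 3 4 8 7 6)| = 6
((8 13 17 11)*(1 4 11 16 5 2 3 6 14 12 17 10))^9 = (1 8)(2 3 6 14 12 17 16 5)(4 13)(10 11) = [0, 8, 3, 6, 13, 2, 14, 7, 1, 9, 11, 10, 17, 4, 12, 15, 5, 16]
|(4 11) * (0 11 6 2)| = |(0 11 4 6 2)| = 5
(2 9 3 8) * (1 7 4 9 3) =[0, 7, 3, 8, 9, 5, 6, 4, 2, 1] =(1 7 4 9)(2 3 8)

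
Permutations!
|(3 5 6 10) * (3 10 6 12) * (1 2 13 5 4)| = |(1 2 13 5 12 3 4)| = 7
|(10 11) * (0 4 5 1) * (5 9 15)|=|(0 4 9 15 5 1)(10 11)|=6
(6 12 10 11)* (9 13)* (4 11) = (4 11 6 12 10)(9 13) = [0, 1, 2, 3, 11, 5, 12, 7, 8, 13, 4, 6, 10, 9]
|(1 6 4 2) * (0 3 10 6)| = |(0 3 10 6 4 2 1)| = 7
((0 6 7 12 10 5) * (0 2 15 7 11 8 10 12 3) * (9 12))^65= (0 5)(2 6)(3 10)(7 8)(9 12)(11 15)= [5, 1, 6, 10, 4, 0, 2, 8, 7, 12, 3, 15, 9, 13, 14, 11]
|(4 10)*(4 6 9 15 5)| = 6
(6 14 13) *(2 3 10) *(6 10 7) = (2 3 7 6 14 13 10) = [0, 1, 3, 7, 4, 5, 14, 6, 8, 9, 2, 11, 12, 10, 13]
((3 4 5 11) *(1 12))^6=(12)(3 5)(4 11)=[0, 1, 2, 5, 11, 3, 6, 7, 8, 9, 10, 4, 12]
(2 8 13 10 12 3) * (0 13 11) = (0 13 10 12 3 2 8 11) = [13, 1, 8, 2, 4, 5, 6, 7, 11, 9, 12, 0, 3, 10]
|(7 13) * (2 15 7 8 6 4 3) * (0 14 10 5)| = |(0 14 10 5)(2 15 7 13 8 6 4 3)| = 8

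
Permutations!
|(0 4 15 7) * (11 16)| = |(0 4 15 7)(11 16)| = 4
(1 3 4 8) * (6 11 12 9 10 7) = (1 3 4 8)(6 11 12 9 10 7) = [0, 3, 2, 4, 8, 5, 11, 6, 1, 10, 7, 12, 9]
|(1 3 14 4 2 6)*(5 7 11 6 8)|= |(1 3 14 4 2 8 5 7 11 6)|= 10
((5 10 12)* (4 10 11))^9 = [0, 1, 2, 3, 11, 12, 6, 7, 8, 9, 4, 5, 10] = (4 11 5 12 10)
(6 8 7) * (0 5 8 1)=(0 5 8 7 6 1)=[5, 0, 2, 3, 4, 8, 1, 6, 7]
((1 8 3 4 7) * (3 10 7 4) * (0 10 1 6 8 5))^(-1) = (0 5 1 8 6 7 10) = [5, 8, 2, 3, 4, 1, 7, 10, 6, 9, 0]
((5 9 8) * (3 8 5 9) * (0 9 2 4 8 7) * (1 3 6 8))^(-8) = (0 5 8 4 3)(1 7 9 6 2) = [5, 7, 1, 0, 3, 8, 2, 9, 4, 6]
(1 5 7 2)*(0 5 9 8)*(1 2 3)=(0 5 7 3 1 9 8)=[5, 9, 2, 1, 4, 7, 6, 3, 0, 8]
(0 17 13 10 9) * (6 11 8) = (0 17 13 10 9)(6 11 8) = [17, 1, 2, 3, 4, 5, 11, 7, 6, 0, 9, 8, 12, 10, 14, 15, 16, 13]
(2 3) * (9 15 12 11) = (2 3)(9 15 12 11) = [0, 1, 3, 2, 4, 5, 6, 7, 8, 15, 10, 9, 11, 13, 14, 12]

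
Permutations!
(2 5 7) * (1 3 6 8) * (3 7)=[0, 7, 5, 6, 4, 3, 8, 2, 1]=(1 7 2 5 3 6 8)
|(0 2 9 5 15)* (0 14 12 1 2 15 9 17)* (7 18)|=14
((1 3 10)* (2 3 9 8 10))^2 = [0, 8, 2, 3, 4, 5, 6, 7, 1, 10, 9] = (1 8)(9 10)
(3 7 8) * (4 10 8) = (3 7 4 10 8) = [0, 1, 2, 7, 10, 5, 6, 4, 3, 9, 8]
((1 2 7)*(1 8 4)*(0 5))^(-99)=(0 5)(1 2 7 8 4)=[5, 2, 7, 3, 1, 0, 6, 8, 4]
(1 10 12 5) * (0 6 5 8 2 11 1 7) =(0 6 5 7)(1 10 12 8 2 11) =[6, 10, 11, 3, 4, 7, 5, 0, 2, 9, 12, 1, 8]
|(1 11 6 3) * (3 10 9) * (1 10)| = |(1 11 6)(3 10 9)| = 3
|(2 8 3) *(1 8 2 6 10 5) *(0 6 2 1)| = 4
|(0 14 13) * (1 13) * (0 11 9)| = |(0 14 1 13 11 9)| = 6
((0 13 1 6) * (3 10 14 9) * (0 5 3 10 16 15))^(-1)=(0 15 16 3 5 6 1 13)(9 14 10)=[15, 13, 2, 5, 4, 6, 1, 7, 8, 14, 9, 11, 12, 0, 10, 16, 3]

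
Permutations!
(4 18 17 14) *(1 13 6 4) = [0, 13, 2, 3, 18, 5, 4, 7, 8, 9, 10, 11, 12, 6, 1, 15, 16, 14, 17] = (1 13 6 4 18 17 14)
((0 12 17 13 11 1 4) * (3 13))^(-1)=(0 4 1 11 13 3 17 12)=[4, 11, 2, 17, 1, 5, 6, 7, 8, 9, 10, 13, 0, 3, 14, 15, 16, 12]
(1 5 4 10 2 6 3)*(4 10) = (1 5 10 2 6 3) = [0, 5, 6, 1, 4, 10, 3, 7, 8, 9, 2]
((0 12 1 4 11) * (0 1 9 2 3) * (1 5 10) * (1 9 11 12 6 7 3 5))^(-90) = (0 7)(1 12)(2 10)(3 6)(4 11)(5 9) = [7, 12, 10, 6, 11, 9, 3, 0, 8, 5, 2, 4, 1]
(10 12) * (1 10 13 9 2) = (1 10 12 13 9 2) = [0, 10, 1, 3, 4, 5, 6, 7, 8, 2, 12, 11, 13, 9]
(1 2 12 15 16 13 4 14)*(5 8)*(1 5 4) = [0, 2, 12, 3, 14, 8, 6, 7, 4, 9, 10, 11, 15, 1, 5, 16, 13] = (1 2 12 15 16 13)(4 14 5 8)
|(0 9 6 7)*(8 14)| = 4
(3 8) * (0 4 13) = [4, 1, 2, 8, 13, 5, 6, 7, 3, 9, 10, 11, 12, 0] = (0 4 13)(3 8)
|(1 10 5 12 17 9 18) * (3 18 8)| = 9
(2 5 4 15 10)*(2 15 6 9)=(2 5 4 6 9)(10 15)=[0, 1, 5, 3, 6, 4, 9, 7, 8, 2, 15, 11, 12, 13, 14, 10]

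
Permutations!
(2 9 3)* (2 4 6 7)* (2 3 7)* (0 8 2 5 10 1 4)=(0 8 2 9 7 3)(1 4 6 5 10)=[8, 4, 9, 0, 6, 10, 5, 3, 2, 7, 1]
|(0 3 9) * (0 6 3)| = 3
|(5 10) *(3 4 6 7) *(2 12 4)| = |(2 12 4 6 7 3)(5 10)| = 6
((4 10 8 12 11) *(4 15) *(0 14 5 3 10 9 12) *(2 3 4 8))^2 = (0 5 9 11 8 14 4 12 15)(2 10 3) = [5, 1, 10, 2, 12, 9, 6, 7, 14, 11, 3, 8, 15, 13, 4, 0]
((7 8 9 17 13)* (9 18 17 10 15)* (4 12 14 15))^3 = (4 15)(7 17 8 13 18)(9 12)(10 14) = [0, 1, 2, 3, 15, 5, 6, 17, 13, 12, 14, 11, 9, 18, 10, 4, 16, 8, 7]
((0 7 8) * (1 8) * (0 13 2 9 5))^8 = (13) = [0, 1, 2, 3, 4, 5, 6, 7, 8, 9, 10, 11, 12, 13]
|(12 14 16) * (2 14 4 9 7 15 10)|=9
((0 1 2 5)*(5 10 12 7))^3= (0 10 5 2 7 1 12)= [10, 12, 7, 3, 4, 2, 6, 1, 8, 9, 5, 11, 0]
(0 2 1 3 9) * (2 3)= (0 3 9)(1 2)= [3, 2, 1, 9, 4, 5, 6, 7, 8, 0]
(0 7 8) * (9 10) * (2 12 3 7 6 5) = (0 6 5 2 12 3 7 8)(9 10) = [6, 1, 12, 7, 4, 2, 5, 8, 0, 10, 9, 11, 3]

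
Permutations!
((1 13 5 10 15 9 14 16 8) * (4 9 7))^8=(1 14 7 5 8 9 15 13 16 4 10)=[0, 14, 2, 3, 10, 8, 6, 5, 9, 15, 1, 11, 12, 16, 7, 13, 4]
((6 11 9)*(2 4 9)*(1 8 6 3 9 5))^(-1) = (1 5 4 2 11 6 8)(3 9) = [0, 5, 11, 9, 2, 4, 8, 7, 1, 3, 10, 6]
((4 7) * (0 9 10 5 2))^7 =(0 10 2 9 5)(4 7) =[10, 1, 9, 3, 7, 0, 6, 4, 8, 5, 2]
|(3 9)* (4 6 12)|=|(3 9)(4 6 12)|=6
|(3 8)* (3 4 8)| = 2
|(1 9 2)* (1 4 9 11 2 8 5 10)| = |(1 11 2 4 9 8 5 10)| = 8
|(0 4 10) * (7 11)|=|(0 4 10)(7 11)|=6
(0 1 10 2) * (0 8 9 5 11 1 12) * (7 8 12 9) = (0 9 5 11 1 10 2 12)(7 8) = [9, 10, 12, 3, 4, 11, 6, 8, 7, 5, 2, 1, 0]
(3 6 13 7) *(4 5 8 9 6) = (3 4 5 8 9 6 13 7) = [0, 1, 2, 4, 5, 8, 13, 3, 9, 6, 10, 11, 12, 7]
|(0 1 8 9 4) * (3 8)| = 6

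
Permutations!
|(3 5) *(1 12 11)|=6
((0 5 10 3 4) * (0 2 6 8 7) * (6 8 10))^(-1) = [7, 1, 4, 10, 3, 0, 5, 8, 2, 9, 6] = (0 7 8 2 4 3 10 6 5)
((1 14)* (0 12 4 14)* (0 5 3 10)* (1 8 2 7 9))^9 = [5, 2, 4, 9, 10, 7, 6, 14, 12, 8, 1, 11, 3, 13, 0] = (0 5 7 14)(1 2 4 10)(3 9 8 12)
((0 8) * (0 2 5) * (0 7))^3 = (0 5 8 7 2) = [5, 1, 0, 3, 4, 8, 6, 2, 7]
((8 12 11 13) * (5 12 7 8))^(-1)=[0, 1, 2, 3, 4, 13, 6, 8, 7, 9, 10, 12, 5, 11]=(5 13 11 12)(7 8)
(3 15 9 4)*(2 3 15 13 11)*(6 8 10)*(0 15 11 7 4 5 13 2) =(0 15 9 5 13 7 4 11)(2 3)(6 8 10) =[15, 1, 3, 2, 11, 13, 8, 4, 10, 5, 6, 0, 12, 7, 14, 9]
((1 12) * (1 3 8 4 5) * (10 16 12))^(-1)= (1 5 4 8 3 12 16 10)= [0, 5, 2, 12, 8, 4, 6, 7, 3, 9, 1, 11, 16, 13, 14, 15, 10]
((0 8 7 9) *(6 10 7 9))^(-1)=[9, 1, 2, 3, 4, 5, 7, 10, 0, 8, 6]=(0 9 8)(6 7 10)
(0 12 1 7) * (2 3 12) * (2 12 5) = (0 12 1 7)(2 3 5) = [12, 7, 3, 5, 4, 2, 6, 0, 8, 9, 10, 11, 1]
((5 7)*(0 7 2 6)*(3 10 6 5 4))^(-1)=(0 6 10 3 4 7)(2 5)=[6, 1, 5, 4, 7, 2, 10, 0, 8, 9, 3]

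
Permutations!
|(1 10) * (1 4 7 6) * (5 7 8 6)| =|(1 10 4 8 6)(5 7)| =10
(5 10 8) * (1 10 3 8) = (1 10)(3 8 5) = [0, 10, 2, 8, 4, 3, 6, 7, 5, 9, 1]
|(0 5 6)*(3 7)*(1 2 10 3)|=15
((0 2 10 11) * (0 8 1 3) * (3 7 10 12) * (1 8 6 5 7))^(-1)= (0 3 12 2)(5 6 11 10 7)= [3, 1, 0, 12, 4, 6, 11, 5, 8, 9, 7, 10, 2]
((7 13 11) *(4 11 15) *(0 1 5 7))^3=(0 7 4 1 13 11 5 15)=[7, 13, 2, 3, 1, 15, 6, 4, 8, 9, 10, 5, 12, 11, 14, 0]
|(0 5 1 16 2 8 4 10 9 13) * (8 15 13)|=|(0 5 1 16 2 15 13)(4 10 9 8)|=28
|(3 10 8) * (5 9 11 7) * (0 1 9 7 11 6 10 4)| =|(11)(0 1 9 6 10 8 3 4)(5 7)| =8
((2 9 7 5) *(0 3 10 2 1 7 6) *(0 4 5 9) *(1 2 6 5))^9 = (0 2 5 9 7 1 4 6 10 3) = [2, 4, 5, 0, 6, 9, 10, 1, 8, 7, 3]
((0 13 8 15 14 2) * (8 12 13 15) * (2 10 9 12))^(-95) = (0 15 14 10 9 12 13 2) = [15, 1, 0, 3, 4, 5, 6, 7, 8, 12, 9, 11, 13, 2, 10, 14]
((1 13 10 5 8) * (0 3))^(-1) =(0 3)(1 8 5 10 13) =[3, 8, 2, 0, 4, 10, 6, 7, 5, 9, 13, 11, 12, 1]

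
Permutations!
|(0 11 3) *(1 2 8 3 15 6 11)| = 15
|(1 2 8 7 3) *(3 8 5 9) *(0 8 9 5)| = 7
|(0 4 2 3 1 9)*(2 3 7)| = 10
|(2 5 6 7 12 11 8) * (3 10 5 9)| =|(2 9 3 10 5 6 7 12 11 8)| =10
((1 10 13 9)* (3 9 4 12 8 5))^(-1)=[0, 9, 2, 5, 13, 8, 6, 7, 12, 3, 1, 11, 4, 10]=(1 9 3 5 8 12 4 13 10)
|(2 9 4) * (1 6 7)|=|(1 6 7)(2 9 4)|=3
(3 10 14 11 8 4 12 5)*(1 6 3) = (1 6 3 10 14 11 8 4 12 5) = [0, 6, 2, 10, 12, 1, 3, 7, 4, 9, 14, 8, 5, 13, 11]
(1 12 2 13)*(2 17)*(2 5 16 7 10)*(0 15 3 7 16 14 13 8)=(0 15 3 7 10 2 8)(1 12 17 5 14 13)=[15, 12, 8, 7, 4, 14, 6, 10, 0, 9, 2, 11, 17, 1, 13, 3, 16, 5]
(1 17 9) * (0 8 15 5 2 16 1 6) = (0 8 15 5 2 16 1 17 9 6) = [8, 17, 16, 3, 4, 2, 0, 7, 15, 6, 10, 11, 12, 13, 14, 5, 1, 9]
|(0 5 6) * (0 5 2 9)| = |(0 2 9)(5 6)| = 6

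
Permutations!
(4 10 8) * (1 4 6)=(1 4 10 8 6)=[0, 4, 2, 3, 10, 5, 1, 7, 6, 9, 8]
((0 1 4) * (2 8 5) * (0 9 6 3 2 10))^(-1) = (0 10 5 8 2 3 6 9 4 1) = [10, 0, 3, 6, 1, 8, 9, 7, 2, 4, 5]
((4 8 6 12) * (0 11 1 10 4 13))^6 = (0 6 10)(1 13 8)(4 11 12) = [6, 13, 2, 3, 11, 5, 10, 7, 1, 9, 0, 12, 4, 8]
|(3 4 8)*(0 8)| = 4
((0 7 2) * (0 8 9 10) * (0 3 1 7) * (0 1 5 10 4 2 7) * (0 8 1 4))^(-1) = [9, 2, 4, 10, 0, 3, 6, 7, 1, 8, 5] = (0 9 8 1 2 4)(3 10 5)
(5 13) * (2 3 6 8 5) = [0, 1, 3, 6, 4, 13, 8, 7, 5, 9, 10, 11, 12, 2] = (2 3 6 8 5 13)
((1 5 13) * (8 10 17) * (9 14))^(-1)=(1 13 5)(8 17 10)(9 14)=[0, 13, 2, 3, 4, 1, 6, 7, 17, 14, 8, 11, 12, 5, 9, 15, 16, 10]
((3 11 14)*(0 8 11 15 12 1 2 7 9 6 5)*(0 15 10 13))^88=(15)(0 3 8 10 11 13 14)=[3, 1, 2, 8, 4, 5, 6, 7, 10, 9, 11, 13, 12, 14, 0, 15]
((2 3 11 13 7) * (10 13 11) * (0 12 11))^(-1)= (0 11 12)(2 7 13 10 3)= [11, 1, 7, 2, 4, 5, 6, 13, 8, 9, 3, 12, 0, 10]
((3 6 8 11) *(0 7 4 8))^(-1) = [6, 1, 2, 11, 7, 5, 3, 0, 4, 9, 10, 8] = (0 6 3 11 8 4 7)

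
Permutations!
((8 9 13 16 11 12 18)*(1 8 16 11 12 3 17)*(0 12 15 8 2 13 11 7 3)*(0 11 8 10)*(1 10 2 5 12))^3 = (0 12 15 7 10 5 16 13 17 1 18 2 3)(8 9) = [12, 18, 3, 0, 4, 16, 6, 10, 9, 8, 5, 11, 15, 17, 14, 7, 13, 1, 2]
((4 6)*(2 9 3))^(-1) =(2 3 9)(4 6) =[0, 1, 3, 9, 6, 5, 4, 7, 8, 2]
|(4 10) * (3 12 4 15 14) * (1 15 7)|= 8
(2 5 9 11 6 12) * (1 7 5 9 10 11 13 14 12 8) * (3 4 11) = [0, 7, 9, 4, 11, 10, 8, 5, 1, 13, 3, 6, 2, 14, 12] = (1 7 5 10 3 4 11 6 8)(2 9 13 14 12)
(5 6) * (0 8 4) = (0 8 4)(5 6) = [8, 1, 2, 3, 0, 6, 5, 7, 4]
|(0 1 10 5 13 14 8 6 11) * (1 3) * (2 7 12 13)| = 13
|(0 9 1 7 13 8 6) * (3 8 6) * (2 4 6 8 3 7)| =|(0 9 1 2 4 6)(7 13 8)| =6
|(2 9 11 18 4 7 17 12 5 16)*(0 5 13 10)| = |(0 5 16 2 9 11 18 4 7 17 12 13 10)| = 13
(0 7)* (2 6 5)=(0 7)(2 6 5)=[7, 1, 6, 3, 4, 2, 5, 0]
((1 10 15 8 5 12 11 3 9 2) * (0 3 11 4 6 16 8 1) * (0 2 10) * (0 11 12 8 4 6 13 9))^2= (1 12 16 13 10)(4 9 15 11 6)= [0, 12, 2, 3, 9, 5, 4, 7, 8, 15, 1, 6, 16, 10, 14, 11, 13]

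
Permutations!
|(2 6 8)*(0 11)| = |(0 11)(2 6 8)| = 6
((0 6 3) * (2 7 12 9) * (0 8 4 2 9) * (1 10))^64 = (12) = [0, 1, 2, 3, 4, 5, 6, 7, 8, 9, 10, 11, 12]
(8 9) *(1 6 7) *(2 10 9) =(1 6 7)(2 10 9 8) =[0, 6, 10, 3, 4, 5, 7, 1, 2, 8, 9]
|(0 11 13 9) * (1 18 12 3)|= 4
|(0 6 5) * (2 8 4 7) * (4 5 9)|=|(0 6 9 4 7 2 8 5)|=8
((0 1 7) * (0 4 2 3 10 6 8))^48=(0 4 10)(1 2 6)(3 8 7)=[4, 2, 6, 8, 10, 5, 1, 3, 7, 9, 0]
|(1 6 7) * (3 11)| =|(1 6 7)(3 11)| =6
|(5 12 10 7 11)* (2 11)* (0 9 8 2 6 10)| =21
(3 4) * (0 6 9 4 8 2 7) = (0 6 9 4 3 8 2 7) = [6, 1, 7, 8, 3, 5, 9, 0, 2, 4]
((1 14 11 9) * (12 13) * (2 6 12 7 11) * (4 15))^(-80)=[0, 14, 6, 3, 4, 5, 12, 11, 8, 1, 10, 9, 13, 7, 2, 15]=(15)(1 14 2 6 12 13 7 11 9)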